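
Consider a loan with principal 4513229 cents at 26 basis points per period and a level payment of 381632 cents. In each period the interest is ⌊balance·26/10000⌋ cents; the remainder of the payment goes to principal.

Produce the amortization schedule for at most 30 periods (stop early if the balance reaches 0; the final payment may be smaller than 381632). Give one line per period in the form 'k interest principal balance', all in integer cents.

1. interest=⌊4513229·26/10000⌋=11734; principal=381632-11734=369898; balance=4513229-369898=4143331
2. interest=⌊4143331·26/10000⌋=10772; principal=381632-10772=370860; balance=4143331-370860=3772471
3. interest=⌊3772471·26/10000⌋=9808; principal=381632-9808=371824; balance=3772471-371824=3400647
4. interest=⌊3400647·26/10000⌋=8841; principal=381632-8841=372791; balance=3400647-372791=3027856
5. interest=⌊3027856·26/10000⌋=7872; principal=381632-7872=373760; balance=3027856-373760=2654096
6. interest=⌊2654096·26/10000⌋=6900; principal=381632-6900=374732; balance=2654096-374732=2279364
7. interest=⌊2279364·26/10000⌋=5926; principal=381632-5926=375706; balance=2279364-375706=1903658
8. interest=⌊1903658·26/10000⌋=4949; principal=381632-4949=376683; balance=1903658-376683=1526975
9. interest=⌊1526975·26/10000⌋=3970; principal=381632-3970=377662; balance=1526975-377662=1149313
10. interest=⌊1149313·26/10000⌋=2988; principal=381632-2988=378644; balance=1149313-378644=770669
11. interest=⌊770669·26/10000⌋=2003; principal=381632-2003=379629; balance=770669-379629=391040
12. interest=⌊391040·26/10000⌋=1016; principal=381632-1016=380616; balance=391040-380616=10424
13. interest=⌊10424·26/10000⌋=27; principal=min(381632-27,10424)=10424; balance=10424-10424=0

1 11734 369898 4143331
2 10772 370860 3772471
3 9808 371824 3400647
4 8841 372791 3027856
5 7872 373760 2654096
6 6900 374732 2279364
7 5926 375706 1903658
8 4949 376683 1526975
9 3970 377662 1149313
10 2988 378644 770669
11 2003 379629 391040
12 1016 380616 10424
13 27 10424 0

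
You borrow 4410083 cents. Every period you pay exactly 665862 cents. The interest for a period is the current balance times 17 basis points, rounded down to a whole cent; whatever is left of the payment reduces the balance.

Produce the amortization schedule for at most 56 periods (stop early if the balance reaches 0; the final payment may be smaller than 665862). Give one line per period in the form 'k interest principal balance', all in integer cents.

1. interest=⌊4410083·17/10000⌋=7497; principal=665862-7497=658365; balance=4410083-658365=3751718
2. interest=⌊3751718·17/10000⌋=6377; principal=665862-6377=659485; balance=3751718-659485=3092233
3. interest=⌊3092233·17/10000⌋=5256; principal=665862-5256=660606; balance=3092233-660606=2431627
4. interest=⌊2431627·17/10000⌋=4133; principal=665862-4133=661729; balance=2431627-661729=1769898
5. interest=⌊1769898·17/10000⌋=3008; principal=665862-3008=662854; balance=1769898-662854=1107044
6. interest=⌊1107044·17/10000⌋=1881; principal=665862-1881=663981; balance=1107044-663981=443063
7. interest=⌊443063·17/10000⌋=753; principal=min(665862-753,443063)=443063; balance=443063-443063=0

1 7497 658365 3751718
2 6377 659485 3092233
3 5256 660606 2431627
4 4133 661729 1769898
5 3008 662854 1107044
6 1881 663981 443063
7 753 443063 0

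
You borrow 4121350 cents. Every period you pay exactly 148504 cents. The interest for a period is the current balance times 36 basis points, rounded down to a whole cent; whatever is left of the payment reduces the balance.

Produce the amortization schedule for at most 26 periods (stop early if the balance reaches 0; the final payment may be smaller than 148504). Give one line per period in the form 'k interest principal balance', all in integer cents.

1 14836 133668 3987682
2 14355 134149 3853533
3 13872 134632 3718901
4 13388 135116 3583785
5 12901 135603 3448182
6 12413 136091 3312091
7 11923 136581 3175510
8 11431 137073 3038437
9 10938 137566 2900871
10 10443 138061 2762810
11 9946 138558 2624252
12 9447 139057 2485195
13 8946 139558 2345637
14 8444 140060 2205577
15 7940 140564 2065013
16 7434 141070 1923943
17 6926 141578 1782365
18 6416 142088 1640277
19 5904 142600 1497677
20 5391 143113 1354564
21 4876 143628 1210936
22 4359 144145 1066791
23 3840 144664 922127
24 3319 145185 776942
25 2796 145708 631234
26 2272 146232 485002

1. interest=⌊4121350·36/10000⌋=14836; principal=148504-14836=133668; balance=4121350-133668=3987682
2. interest=⌊3987682·36/10000⌋=14355; principal=148504-14355=134149; balance=3987682-134149=3853533
3. interest=⌊3853533·36/10000⌋=13872; principal=148504-13872=134632; balance=3853533-134632=3718901
4. interest=⌊3718901·36/10000⌋=13388; principal=148504-13388=135116; balance=3718901-135116=3583785
5. interest=⌊3583785·36/10000⌋=12901; principal=148504-12901=135603; balance=3583785-135603=3448182
6. interest=⌊3448182·36/10000⌋=12413; principal=148504-12413=136091; balance=3448182-136091=3312091
7. interest=⌊3312091·36/10000⌋=11923; principal=148504-11923=136581; balance=3312091-136581=3175510
8. interest=⌊3175510·36/10000⌋=11431; principal=148504-11431=137073; balance=3175510-137073=3038437
9. interest=⌊3038437·36/10000⌋=10938; principal=148504-10938=137566; balance=3038437-137566=2900871
10. interest=⌊2900871·36/10000⌋=10443; principal=148504-10443=138061; balance=2900871-138061=2762810
11. interest=⌊2762810·36/10000⌋=9946; principal=148504-9946=138558; balance=2762810-138558=2624252
12. interest=⌊2624252·36/10000⌋=9447; principal=148504-9447=139057; balance=2624252-139057=2485195
13. interest=⌊2485195·36/10000⌋=8946; principal=148504-8946=139558; balance=2485195-139558=2345637
14. interest=⌊2345637·36/10000⌋=8444; principal=148504-8444=140060; balance=2345637-140060=2205577
15. interest=⌊2205577·36/10000⌋=7940; principal=148504-7940=140564; balance=2205577-140564=2065013
16. interest=⌊2065013·36/10000⌋=7434; principal=148504-7434=141070; balance=2065013-141070=1923943
17. interest=⌊1923943·36/10000⌋=6926; principal=148504-6926=141578; balance=1923943-141578=1782365
18. interest=⌊1782365·36/10000⌋=6416; principal=148504-6416=142088; balance=1782365-142088=1640277
19. interest=⌊1640277·36/10000⌋=5904; principal=148504-5904=142600; balance=1640277-142600=1497677
20. interest=⌊1497677·36/10000⌋=5391; principal=148504-5391=143113; balance=1497677-143113=1354564
21. interest=⌊1354564·36/10000⌋=4876; principal=148504-4876=143628; balance=1354564-143628=1210936
22. interest=⌊1210936·36/10000⌋=4359; principal=148504-4359=144145; balance=1210936-144145=1066791
23. interest=⌊1066791·36/10000⌋=3840; principal=148504-3840=144664; balance=1066791-144664=922127
24. interest=⌊922127·36/10000⌋=3319; principal=148504-3319=145185; balance=922127-145185=776942
25. interest=⌊776942·36/10000⌋=2796; principal=148504-2796=145708; balance=776942-145708=631234
26. interest=⌊631234·36/10000⌋=2272; principal=148504-2272=146232; balance=631234-146232=485002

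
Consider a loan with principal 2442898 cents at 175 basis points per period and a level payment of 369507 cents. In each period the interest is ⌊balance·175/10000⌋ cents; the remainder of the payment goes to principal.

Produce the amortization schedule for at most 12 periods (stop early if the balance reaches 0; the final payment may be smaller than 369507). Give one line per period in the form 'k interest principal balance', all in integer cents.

1. interest=⌊2442898·175/10000⌋=42750; principal=369507-42750=326757; balance=2442898-326757=2116141
2. interest=⌊2116141·175/10000⌋=37032; principal=369507-37032=332475; balance=2116141-332475=1783666
3. interest=⌊1783666·175/10000⌋=31214; principal=369507-31214=338293; balance=1783666-338293=1445373
4. interest=⌊1445373·175/10000⌋=25294; principal=369507-25294=344213; balance=1445373-344213=1101160
5. interest=⌊1101160·175/10000⌋=19270; principal=369507-19270=350237; balance=1101160-350237=750923
6. interest=⌊750923·175/10000⌋=13141; principal=369507-13141=356366; balance=750923-356366=394557
7. interest=⌊394557·175/10000⌋=6904; principal=369507-6904=362603; balance=394557-362603=31954
8. interest=⌊31954·175/10000⌋=559; principal=min(369507-559,31954)=31954; balance=31954-31954=0

1 42750 326757 2116141
2 37032 332475 1783666
3 31214 338293 1445373
4 25294 344213 1101160
5 19270 350237 750923
6 13141 356366 394557
7 6904 362603 31954
8 559 31954 0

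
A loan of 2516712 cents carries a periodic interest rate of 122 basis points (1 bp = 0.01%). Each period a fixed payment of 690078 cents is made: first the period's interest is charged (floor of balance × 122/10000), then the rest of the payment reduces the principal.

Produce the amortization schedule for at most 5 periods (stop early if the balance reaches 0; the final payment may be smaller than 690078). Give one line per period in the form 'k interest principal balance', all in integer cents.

1 30703 659375 1857337
2 22659 667419 1189918
3 14516 675562 514356
4 6275 514356 0

1. interest=⌊2516712·122/10000⌋=30703; principal=690078-30703=659375; balance=2516712-659375=1857337
2. interest=⌊1857337·122/10000⌋=22659; principal=690078-22659=667419; balance=1857337-667419=1189918
3. interest=⌊1189918·122/10000⌋=14516; principal=690078-14516=675562; balance=1189918-675562=514356
4. interest=⌊514356·122/10000⌋=6275; principal=min(690078-6275,514356)=514356; balance=514356-514356=0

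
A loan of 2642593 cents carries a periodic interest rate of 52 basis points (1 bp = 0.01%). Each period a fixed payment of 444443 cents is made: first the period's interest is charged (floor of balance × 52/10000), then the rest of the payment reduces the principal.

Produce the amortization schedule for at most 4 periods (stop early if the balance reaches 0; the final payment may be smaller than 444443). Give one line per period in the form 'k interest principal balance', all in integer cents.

1. interest=⌊2642593·52/10000⌋=13741; principal=444443-13741=430702; balance=2642593-430702=2211891
2. interest=⌊2211891·52/10000⌋=11501; principal=444443-11501=432942; balance=2211891-432942=1778949
3. interest=⌊1778949·52/10000⌋=9250; principal=444443-9250=435193; balance=1778949-435193=1343756
4. interest=⌊1343756·52/10000⌋=6987; principal=444443-6987=437456; balance=1343756-437456=906300

1 13741 430702 2211891
2 11501 432942 1778949
3 9250 435193 1343756
4 6987 437456 906300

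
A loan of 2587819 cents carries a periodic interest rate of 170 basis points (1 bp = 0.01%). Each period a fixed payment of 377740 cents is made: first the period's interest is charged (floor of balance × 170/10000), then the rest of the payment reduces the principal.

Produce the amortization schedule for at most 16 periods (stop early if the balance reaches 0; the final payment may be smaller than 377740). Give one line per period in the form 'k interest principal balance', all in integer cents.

1. interest=⌊2587819·170/10000⌋=43992; principal=377740-43992=333748; balance=2587819-333748=2254071
2. interest=⌊2254071·170/10000⌋=38319; principal=377740-38319=339421; balance=2254071-339421=1914650
3. interest=⌊1914650·170/10000⌋=32549; principal=377740-32549=345191; balance=1914650-345191=1569459
4. interest=⌊1569459·170/10000⌋=26680; principal=377740-26680=351060; balance=1569459-351060=1218399
5. interest=⌊1218399·170/10000⌋=20712; principal=377740-20712=357028; balance=1218399-357028=861371
6. interest=⌊861371·170/10000⌋=14643; principal=377740-14643=363097; balance=861371-363097=498274
7. interest=⌊498274·170/10000⌋=8470; principal=377740-8470=369270; balance=498274-369270=129004
8. interest=⌊129004·170/10000⌋=2193; principal=min(377740-2193,129004)=129004; balance=129004-129004=0

1 43992 333748 2254071
2 38319 339421 1914650
3 32549 345191 1569459
4 26680 351060 1218399
5 20712 357028 861371
6 14643 363097 498274
7 8470 369270 129004
8 2193 129004 0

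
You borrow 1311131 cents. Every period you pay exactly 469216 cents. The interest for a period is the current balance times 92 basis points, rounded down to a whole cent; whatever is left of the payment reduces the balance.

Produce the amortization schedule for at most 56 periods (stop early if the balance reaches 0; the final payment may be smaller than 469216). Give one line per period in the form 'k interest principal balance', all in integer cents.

1. interest=⌊1311131·92/10000⌋=12062; principal=469216-12062=457154; balance=1311131-457154=853977
2. interest=⌊853977·92/10000⌋=7856; principal=469216-7856=461360; balance=853977-461360=392617
3. interest=⌊392617·92/10000⌋=3612; principal=min(469216-3612,392617)=392617; balance=392617-392617=0

1 12062 457154 853977
2 7856 461360 392617
3 3612 392617 0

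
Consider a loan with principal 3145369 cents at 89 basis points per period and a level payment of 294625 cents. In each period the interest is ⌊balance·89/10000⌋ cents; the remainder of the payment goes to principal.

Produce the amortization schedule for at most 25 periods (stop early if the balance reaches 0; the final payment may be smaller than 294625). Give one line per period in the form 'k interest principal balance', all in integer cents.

1. interest=⌊3145369·89/10000⌋=27993; principal=294625-27993=266632; balance=3145369-266632=2878737
2. interest=⌊2878737·89/10000⌋=25620; principal=294625-25620=269005; balance=2878737-269005=2609732
3. interest=⌊2609732·89/10000⌋=23226; principal=294625-23226=271399; balance=2609732-271399=2338333
4. interest=⌊2338333·89/10000⌋=20811; principal=294625-20811=273814; balance=2338333-273814=2064519
5. interest=⌊2064519·89/10000⌋=18374; principal=294625-18374=276251; balance=2064519-276251=1788268
6. interest=⌊1788268·89/10000⌋=15915; principal=294625-15915=278710; balance=1788268-278710=1509558
7. interest=⌊1509558·89/10000⌋=13435; principal=294625-13435=281190; balance=1509558-281190=1228368
8. interest=⌊1228368·89/10000⌋=10932; principal=294625-10932=283693; balance=1228368-283693=944675
9. interest=⌊944675·89/10000⌋=8407; principal=294625-8407=286218; balance=944675-286218=658457
10. interest=⌊658457·89/10000⌋=5860; principal=294625-5860=288765; balance=658457-288765=369692
11. interest=⌊369692·89/10000⌋=3290; principal=294625-3290=291335; balance=369692-291335=78357
12. interest=⌊78357·89/10000⌋=697; principal=min(294625-697,78357)=78357; balance=78357-78357=0

1 27993 266632 2878737
2 25620 269005 2609732
3 23226 271399 2338333
4 20811 273814 2064519
5 18374 276251 1788268
6 15915 278710 1509558
7 13435 281190 1228368
8 10932 283693 944675
9 8407 286218 658457
10 5860 288765 369692
11 3290 291335 78357
12 697 78357 0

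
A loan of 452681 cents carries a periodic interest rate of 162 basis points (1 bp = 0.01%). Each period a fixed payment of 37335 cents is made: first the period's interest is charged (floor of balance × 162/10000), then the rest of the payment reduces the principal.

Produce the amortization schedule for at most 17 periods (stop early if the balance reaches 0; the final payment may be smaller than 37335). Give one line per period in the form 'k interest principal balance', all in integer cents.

1 7333 30002 422679
2 6847 30488 392191
3 6353 30982 361209
4 5851 31484 329725
5 5341 31994 297731
6 4823 32512 265219
7 4296 33039 232180
8 3761 33574 198606
9 3217 34118 164488
10 2664 34671 129817
11 2103 35232 94585
12 1532 35803 58782
13 952 36383 22399
14 362 22399 0

1. interest=⌊452681·162/10000⌋=7333; principal=37335-7333=30002; balance=452681-30002=422679
2. interest=⌊422679·162/10000⌋=6847; principal=37335-6847=30488; balance=422679-30488=392191
3. interest=⌊392191·162/10000⌋=6353; principal=37335-6353=30982; balance=392191-30982=361209
4. interest=⌊361209·162/10000⌋=5851; principal=37335-5851=31484; balance=361209-31484=329725
5. interest=⌊329725·162/10000⌋=5341; principal=37335-5341=31994; balance=329725-31994=297731
6. interest=⌊297731·162/10000⌋=4823; principal=37335-4823=32512; balance=297731-32512=265219
7. interest=⌊265219·162/10000⌋=4296; principal=37335-4296=33039; balance=265219-33039=232180
8. interest=⌊232180·162/10000⌋=3761; principal=37335-3761=33574; balance=232180-33574=198606
9. interest=⌊198606·162/10000⌋=3217; principal=37335-3217=34118; balance=198606-34118=164488
10. interest=⌊164488·162/10000⌋=2664; principal=37335-2664=34671; balance=164488-34671=129817
11. interest=⌊129817·162/10000⌋=2103; principal=37335-2103=35232; balance=129817-35232=94585
12. interest=⌊94585·162/10000⌋=1532; principal=37335-1532=35803; balance=94585-35803=58782
13. interest=⌊58782·162/10000⌋=952; principal=37335-952=36383; balance=58782-36383=22399
14. interest=⌊22399·162/10000⌋=362; principal=min(37335-362,22399)=22399; balance=22399-22399=0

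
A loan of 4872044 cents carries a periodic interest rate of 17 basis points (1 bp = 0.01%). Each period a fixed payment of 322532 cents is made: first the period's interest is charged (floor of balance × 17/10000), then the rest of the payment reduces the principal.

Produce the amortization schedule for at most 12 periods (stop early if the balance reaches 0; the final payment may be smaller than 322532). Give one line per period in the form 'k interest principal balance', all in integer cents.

1. interest=⌊4872044·17/10000⌋=8282; principal=322532-8282=314250; balance=4872044-314250=4557794
2. interest=⌊4557794·17/10000⌋=7748; principal=322532-7748=314784; balance=4557794-314784=4243010
3. interest=⌊4243010·17/10000⌋=7213; principal=322532-7213=315319; balance=4243010-315319=3927691
4. interest=⌊3927691·17/10000⌋=6677; principal=322532-6677=315855; balance=3927691-315855=3611836
5. interest=⌊3611836·17/10000⌋=6140; principal=322532-6140=316392; balance=3611836-316392=3295444
6. interest=⌊3295444·17/10000⌋=5602; principal=322532-5602=316930; balance=3295444-316930=2978514
7. interest=⌊2978514·17/10000⌋=5063; principal=322532-5063=317469; balance=2978514-317469=2661045
8. interest=⌊2661045·17/10000⌋=4523; principal=322532-4523=318009; balance=2661045-318009=2343036
9. interest=⌊2343036·17/10000⌋=3983; principal=322532-3983=318549; balance=2343036-318549=2024487
10. interest=⌊2024487·17/10000⌋=3441; principal=322532-3441=319091; balance=2024487-319091=1705396
11. interest=⌊1705396·17/10000⌋=2899; principal=322532-2899=319633; balance=1705396-319633=1385763
12. interest=⌊1385763·17/10000⌋=2355; principal=322532-2355=320177; balance=1385763-320177=1065586

1 8282 314250 4557794
2 7748 314784 4243010
3 7213 315319 3927691
4 6677 315855 3611836
5 6140 316392 3295444
6 5602 316930 2978514
7 5063 317469 2661045
8 4523 318009 2343036
9 3983 318549 2024487
10 3441 319091 1705396
11 2899 319633 1385763
12 2355 320177 1065586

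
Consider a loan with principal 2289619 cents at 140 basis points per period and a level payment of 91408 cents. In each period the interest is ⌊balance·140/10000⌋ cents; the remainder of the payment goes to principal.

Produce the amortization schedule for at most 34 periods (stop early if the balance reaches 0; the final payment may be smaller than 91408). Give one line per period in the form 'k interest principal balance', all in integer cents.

1. interest=⌊2289619·140/10000⌋=32054; principal=91408-32054=59354; balance=2289619-59354=2230265
2. interest=⌊2230265·140/10000⌋=31223; principal=91408-31223=60185; balance=2230265-60185=2170080
3. interest=⌊2170080·140/10000⌋=30381; principal=91408-30381=61027; balance=2170080-61027=2109053
4. interest=⌊2109053·140/10000⌋=29526; principal=91408-29526=61882; balance=2109053-61882=2047171
5. interest=⌊2047171·140/10000⌋=28660; principal=91408-28660=62748; balance=2047171-62748=1984423
6. interest=⌊1984423·140/10000⌋=27781; principal=91408-27781=63627; balance=1984423-63627=1920796
7. interest=⌊1920796·140/10000⌋=26891; principal=91408-26891=64517; balance=1920796-64517=1856279
8. interest=⌊1856279·140/10000⌋=25987; principal=91408-25987=65421; balance=1856279-65421=1790858
9. interest=⌊1790858·140/10000⌋=25072; principal=91408-25072=66336; balance=1790858-66336=1724522
10. interest=⌊1724522·140/10000⌋=24143; principal=91408-24143=67265; balance=1724522-67265=1657257
11. interest=⌊1657257·140/10000⌋=23201; principal=91408-23201=68207; balance=1657257-68207=1589050
12. interest=⌊1589050·140/10000⌋=22246; principal=91408-22246=69162; balance=1589050-69162=1519888
13. interest=⌊1519888·140/10000⌋=21278; principal=91408-21278=70130; balance=1519888-70130=1449758
14. interest=⌊1449758·140/10000⌋=20296; principal=91408-20296=71112; balance=1449758-71112=1378646
15. interest=⌊1378646·140/10000⌋=19301; principal=91408-19301=72107; balance=1378646-72107=1306539
16. interest=⌊1306539·140/10000⌋=18291; principal=91408-18291=73117; balance=1306539-73117=1233422
17. interest=⌊1233422·140/10000⌋=17267; principal=91408-17267=74141; balance=1233422-74141=1159281
18. interest=⌊1159281·140/10000⌋=16229; principal=91408-16229=75179; balance=1159281-75179=1084102
19. interest=⌊1084102·140/10000⌋=15177; principal=91408-15177=76231; balance=1084102-76231=1007871
20. interest=⌊1007871·140/10000⌋=14110; principal=91408-14110=77298; balance=1007871-77298=930573
21. interest=⌊930573·140/10000⌋=13028; principal=91408-13028=78380; balance=930573-78380=852193
22. interest=⌊852193·140/10000⌋=11930; principal=91408-11930=79478; balance=852193-79478=772715
23. interest=⌊772715·140/10000⌋=10818; principal=91408-10818=80590; balance=772715-80590=692125
24. interest=⌊692125·140/10000⌋=9689; principal=91408-9689=81719; balance=692125-81719=610406
25. interest=⌊610406·140/10000⌋=8545; principal=91408-8545=82863; balance=610406-82863=527543
26. interest=⌊527543·140/10000⌋=7385; principal=91408-7385=84023; balance=527543-84023=443520
27. interest=⌊443520·140/10000⌋=6209; principal=91408-6209=85199; balance=443520-85199=358321
28. interest=⌊358321·140/10000⌋=5016; principal=91408-5016=86392; balance=358321-86392=271929
29. interest=⌊271929·140/10000⌋=3807; principal=91408-3807=87601; balance=271929-87601=184328
30. interest=⌊184328·140/10000⌋=2580; principal=91408-2580=88828; balance=184328-88828=95500
31. interest=⌊95500·140/10000⌋=1337; principal=91408-1337=90071; balance=95500-90071=5429
32. interest=⌊5429·140/10000⌋=76; principal=min(91408-76,5429)=5429; balance=5429-5429=0

1 32054 59354 2230265
2 31223 60185 2170080
3 30381 61027 2109053
4 29526 61882 2047171
5 28660 62748 1984423
6 27781 63627 1920796
7 26891 64517 1856279
8 25987 65421 1790858
9 25072 66336 1724522
10 24143 67265 1657257
11 23201 68207 1589050
12 22246 69162 1519888
13 21278 70130 1449758
14 20296 71112 1378646
15 19301 72107 1306539
16 18291 73117 1233422
17 17267 74141 1159281
18 16229 75179 1084102
19 15177 76231 1007871
20 14110 77298 930573
21 13028 78380 852193
22 11930 79478 772715
23 10818 80590 692125
24 9689 81719 610406
25 8545 82863 527543
26 7385 84023 443520
27 6209 85199 358321
28 5016 86392 271929
29 3807 87601 184328
30 2580 88828 95500
31 1337 90071 5429
32 76 5429 0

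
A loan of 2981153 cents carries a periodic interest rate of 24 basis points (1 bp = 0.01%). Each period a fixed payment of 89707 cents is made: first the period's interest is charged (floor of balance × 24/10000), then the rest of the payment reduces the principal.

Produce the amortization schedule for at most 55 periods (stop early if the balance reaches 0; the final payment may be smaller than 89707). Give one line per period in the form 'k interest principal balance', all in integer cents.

1. interest=⌊2981153·24/10000⌋=7154; principal=89707-7154=82553; balance=2981153-82553=2898600
2. interest=⌊2898600·24/10000⌋=6956; principal=89707-6956=82751; balance=2898600-82751=2815849
3. interest=⌊2815849·24/10000⌋=6758; principal=89707-6758=82949; balance=2815849-82949=2732900
4. interest=⌊2732900·24/10000⌋=6558; principal=89707-6558=83149; balance=2732900-83149=2649751
5. interest=⌊2649751·24/10000⌋=6359; principal=89707-6359=83348; balance=2649751-83348=2566403
6. interest=⌊2566403·24/10000⌋=6159; principal=89707-6159=83548; balance=2566403-83548=2482855
7. interest=⌊2482855·24/10000⌋=5958; principal=89707-5958=83749; balance=2482855-83749=2399106
8. interest=⌊2399106·24/10000⌋=5757; principal=89707-5757=83950; balance=2399106-83950=2315156
9. interest=⌊2315156·24/10000⌋=5556; principal=89707-5556=84151; balance=2315156-84151=2231005
10. interest=⌊2231005·24/10000⌋=5354; principal=89707-5354=84353; balance=2231005-84353=2146652
11. interest=⌊2146652·24/10000⌋=5151; principal=89707-5151=84556; balance=2146652-84556=2062096
12. interest=⌊2062096·24/10000⌋=4949; principal=89707-4949=84758; balance=2062096-84758=1977338
13. interest=⌊1977338·24/10000⌋=4745; principal=89707-4745=84962; balance=1977338-84962=1892376
14. interest=⌊1892376·24/10000⌋=4541; principal=89707-4541=85166; balance=1892376-85166=1807210
15. interest=⌊1807210·24/10000⌋=4337; principal=89707-4337=85370; balance=1807210-85370=1721840
16. interest=⌊1721840·24/10000⌋=4132; principal=89707-4132=85575; balance=1721840-85575=1636265
17. interest=⌊1636265·24/10000⌋=3927; principal=89707-3927=85780; balance=1636265-85780=1550485
18. interest=⌊1550485·24/10000⌋=3721; principal=89707-3721=85986; balance=1550485-85986=1464499
19. interest=⌊1464499·24/10000⌋=3514; principal=89707-3514=86193; balance=1464499-86193=1378306
20. interest=⌊1378306·24/10000⌋=3307; principal=89707-3307=86400; balance=1378306-86400=1291906
21. interest=⌊1291906·24/10000⌋=3100; principal=89707-3100=86607; balance=1291906-86607=1205299
22. interest=⌊1205299·24/10000⌋=2892; principal=89707-2892=86815; balance=1205299-86815=1118484
23. interest=⌊1118484·24/10000⌋=2684; principal=89707-2684=87023; balance=1118484-87023=1031461
24. interest=⌊1031461·24/10000⌋=2475; principal=89707-2475=87232; balance=1031461-87232=944229
25. interest=⌊944229·24/10000⌋=2266; principal=89707-2266=87441; balance=944229-87441=856788
26. interest=⌊856788·24/10000⌋=2056; principal=89707-2056=87651; balance=856788-87651=769137
27. interest=⌊769137·24/10000⌋=1845; principal=89707-1845=87862; balance=769137-87862=681275
28. interest=⌊681275·24/10000⌋=1635; principal=89707-1635=88072; balance=681275-88072=593203
29. interest=⌊593203·24/10000⌋=1423; principal=89707-1423=88284; balance=593203-88284=504919
30. interest=⌊504919·24/10000⌋=1211; principal=89707-1211=88496; balance=504919-88496=416423
31. interest=⌊416423·24/10000⌋=999; principal=89707-999=88708; balance=416423-88708=327715
32. interest=⌊327715·24/10000⌋=786; principal=89707-786=88921; balance=327715-88921=238794
33. interest=⌊238794·24/10000⌋=573; principal=89707-573=89134; balance=238794-89134=149660
34. interest=⌊149660·24/10000⌋=359; principal=89707-359=89348; balance=149660-89348=60312
35. interest=⌊60312·24/10000⌋=144; principal=min(89707-144,60312)=60312; balance=60312-60312=0

1 7154 82553 2898600
2 6956 82751 2815849
3 6758 82949 2732900
4 6558 83149 2649751
5 6359 83348 2566403
6 6159 83548 2482855
7 5958 83749 2399106
8 5757 83950 2315156
9 5556 84151 2231005
10 5354 84353 2146652
11 5151 84556 2062096
12 4949 84758 1977338
13 4745 84962 1892376
14 4541 85166 1807210
15 4337 85370 1721840
16 4132 85575 1636265
17 3927 85780 1550485
18 3721 85986 1464499
19 3514 86193 1378306
20 3307 86400 1291906
21 3100 86607 1205299
22 2892 86815 1118484
23 2684 87023 1031461
24 2475 87232 944229
25 2266 87441 856788
26 2056 87651 769137
27 1845 87862 681275
28 1635 88072 593203
29 1423 88284 504919
30 1211 88496 416423
31 999 88708 327715
32 786 88921 238794
33 573 89134 149660
34 359 89348 60312
35 144 60312 0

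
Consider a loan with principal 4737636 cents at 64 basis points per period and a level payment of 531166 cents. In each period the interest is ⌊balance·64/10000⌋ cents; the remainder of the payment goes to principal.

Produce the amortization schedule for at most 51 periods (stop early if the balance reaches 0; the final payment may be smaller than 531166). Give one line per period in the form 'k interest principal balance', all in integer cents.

1. interest=⌊4737636·64/10000⌋=30320; principal=531166-30320=500846; balance=4737636-500846=4236790
2. interest=⌊4236790·64/10000⌋=27115; principal=531166-27115=504051; balance=4236790-504051=3732739
3. interest=⌊3732739·64/10000⌋=23889; principal=531166-23889=507277; balance=3732739-507277=3225462
4. interest=⌊3225462·64/10000⌋=20642; principal=531166-20642=510524; balance=3225462-510524=2714938
5. interest=⌊2714938·64/10000⌋=17375; principal=531166-17375=513791; balance=2714938-513791=2201147
6. interest=⌊2201147·64/10000⌋=14087; principal=531166-14087=517079; balance=2201147-517079=1684068
7. interest=⌊1684068·64/10000⌋=10778; principal=531166-10778=520388; balance=1684068-520388=1163680
8. interest=⌊1163680·64/10000⌋=7447; principal=531166-7447=523719; balance=1163680-523719=639961
9. interest=⌊639961·64/10000⌋=4095; principal=531166-4095=527071; balance=639961-527071=112890
10. interest=⌊112890·64/10000⌋=722; principal=min(531166-722,112890)=112890; balance=112890-112890=0

1 30320 500846 4236790
2 27115 504051 3732739
3 23889 507277 3225462
4 20642 510524 2714938
5 17375 513791 2201147
6 14087 517079 1684068
7 10778 520388 1163680
8 7447 523719 639961
9 4095 527071 112890
10 722 112890 0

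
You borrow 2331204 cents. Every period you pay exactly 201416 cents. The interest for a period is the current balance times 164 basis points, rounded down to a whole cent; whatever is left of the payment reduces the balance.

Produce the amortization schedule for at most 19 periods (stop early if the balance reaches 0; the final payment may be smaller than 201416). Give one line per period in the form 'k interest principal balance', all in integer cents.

1 38231 163185 2168019
2 35555 165861 2002158
3 32835 168581 1833577
4 30070 171346 1662231
5 27260 174156 1488075
6 24404 177012 1311063
7 21501 179915 1131148
8 18550 182866 948282
9 15551 185865 762417
10 12503 188913 573504
11 9405 192011 381493
12 6256 195160 186333
13 3055 186333 0

1. interest=⌊2331204·164/10000⌋=38231; principal=201416-38231=163185; balance=2331204-163185=2168019
2. interest=⌊2168019·164/10000⌋=35555; principal=201416-35555=165861; balance=2168019-165861=2002158
3. interest=⌊2002158·164/10000⌋=32835; principal=201416-32835=168581; balance=2002158-168581=1833577
4. interest=⌊1833577·164/10000⌋=30070; principal=201416-30070=171346; balance=1833577-171346=1662231
5. interest=⌊1662231·164/10000⌋=27260; principal=201416-27260=174156; balance=1662231-174156=1488075
6. interest=⌊1488075·164/10000⌋=24404; principal=201416-24404=177012; balance=1488075-177012=1311063
7. interest=⌊1311063·164/10000⌋=21501; principal=201416-21501=179915; balance=1311063-179915=1131148
8. interest=⌊1131148·164/10000⌋=18550; principal=201416-18550=182866; balance=1131148-182866=948282
9. interest=⌊948282·164/10000⌋=15551; principal=201416-15551=185865; balance=948282-185865=762417
10. interest=⌊762417·164/10000⌋=12503; principal=201416-12503=188913; balance=762417-188913=573504
11. interest=⌊573504·164/10000⌋=9405; principal=201416-9405=192011; balance=573504-192011=381493
12. interest=⌊381493·164/10000⌋=6256; principal=201416-6256=195160; balance=381493-195160=186333
13. interest=⌊186333·164/10000⌋=3055; principal=min(201416-3055,186333)=186333; balance=186333-186333=0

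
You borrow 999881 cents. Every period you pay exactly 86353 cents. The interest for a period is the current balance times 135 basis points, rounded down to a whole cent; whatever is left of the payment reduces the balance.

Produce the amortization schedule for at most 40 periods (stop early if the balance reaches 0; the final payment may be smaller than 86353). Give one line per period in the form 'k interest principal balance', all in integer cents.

1. interest=⌊999881·135/10000⌋=13498; principal=86353-13498=72855; balance=999881-72855=927026
2. interest=⌊927026·135/10000⌋=12514; principal=86353-12514=73839; balance=927026-73839=853187
3. interest=⌊853187·135/10000⌋=11518; principal=86353-11518=74835; balance=853187-74835=778352
4. interest=⌊778352·135/10000⌋=10507; principal=86353-10507=75846; balance=778352-75846=702506
5. interest=⌊702506·135/10000⌋=9483; principal=86353-9483=76870; balance=702506-76870=625636
6. interest=⌊625636·135/10000⌋=8446; principal=86353-8446=77907; balance=625636-77907=547729
7. interest=⌊547729·135/10000⌋=7394; principal=86353-7394=78959; balance=547729-78959=468770
8. interest=⌊468770·135/10000⌋=6328; principal=86353-6328=80025; balance=468770-80025=388745
9. interest=⌊388745·135/10000⌋=5248; principal=86353-5248=81105; balance=388745-81105=307640
10. interest=⌊307640·135/10000⌋=4153; principal=86353-4153=82200; balance=307640-82200=225440
11. interest=⌊225440·135/10000⌋=3043; principal=86353-3043=83310; balance=225440-83310=142130
12. interest=⌊142130·135/10000⌋=1918; principal=86353-1918=84435; balance=142130-84435=57695
13. interest=⌊57695·135/10000⌋=778; principal=min(86353-778,57695)=57695; balance=57695-57695=0

1 13498 72855 927026
2 12514 73839 853187
3 11518 74835 778352
4 10507 75846 702506
5 9483 76870 625636
6 8446 77907 547729
7 7394 78959 468770
8 6328 80025 388745
9 5248 81105 307640
10 4153 82200 225440
11 3043 83310 142130
12 1918 84435 57695
13 778 57695 0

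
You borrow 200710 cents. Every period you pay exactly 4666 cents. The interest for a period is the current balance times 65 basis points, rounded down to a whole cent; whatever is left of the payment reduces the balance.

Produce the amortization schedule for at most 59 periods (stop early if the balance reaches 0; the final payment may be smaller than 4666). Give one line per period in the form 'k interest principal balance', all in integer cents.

1. interest=⌊200710·65/10000⌋=1304; principal=4666-1304=3362; balance=200710-3362=197348
2. interest=⌊197348·65/10000⌋=1282; principal=4666-1282=3384; balance=197348-3384=193964
3. interest=⌊193964·65/10000⌋=1260; principal=4666-1260=3406; balance=193964-3406=190558
4. interest=⌊190558·65/10000⌋=1238; principal=4666-1238=3428; balance=190558-3428=187130
5. interest=⌊187130·65/10000⌋=1216; principal=4666-1216=3450; balance=187130-3450=183680
6. interest=⌊183680·65/10000⌋=1193; principal=4666-1193=3473; balance=183680-3473=180207
7. interest=⌊180207·65/10000⌋=1171; principal=4666-1171=3495; balance=180207-3495=176712
8. interest=⌊176712·65/10000⌋=1148; principal=4666-1148=3518; balance=176712-3518=173194
9. interest=⌊173194·65/10000⌋=1125; principal=4666-1125=3541; balance=173194-3541=169653
10. interest=⌊169653·65/10000⌋=1102; principal=4666-1102=3564; balance=169653-3564=166089
11. interest=⌊166089·65/10000⌋=1079; principal=4666-1079=3587; balance=166089-3587=162502
12. interest=⌊162502·65/10000⌋=1056; principal=4666-1056=3610; balance=162502-3610=158892
13. interest=⌊158892·65/10000⌋=1032; principal=4666-1032=3634; balance=158892-3634=155258
14. interest=⌊155258·65/10000⌋=1009; principal=4666-1009=3657; balance=155258-3657=151601
15. interest=⌊151601·65/10000⌋=985; principal=4666-985=3681; balance=151601-3681=147920
16. interest=⌊147920·65/10000⌋=961; principal=4666-961=3705; balance=147920-3705=144215
17. interest=⌊144215·65/10000⌋=937; principal=4666-937=3729; balance=144215-3729=140486
18. interest=⌊140486·65/10000⌋=913; principal=4666-913=3753; balance=140486-3753=136733
19. interest=⌊136733·65/10000⌋=888; principal=4666-888=3778; balance=136733-3778=132955
20. interest=⌊132955·65/10000⌋=864; principal=4666-864=3802; balance=132955-3802=129153
21. interest=⌊129153·65/10000⌋=839; principal=4666-839=3827; balance=129153-3827=125326
22. interest=⌊125326·65/10000⌋=814; principal=4666-814=3852; balance=125326-3852=121474
23. interest=⌊121474·65/10000⌋=789; principal=4666-789=3877; balance=121474-3877=117597
24. interest=⌊117597·65/10000⌋=764; principal=4666-764=3902; balance=117597-3902=113695
25. interest=⌊113695·65/10000⌋=739; principal=4666-739=3927; balance=113695-3927=109768
26. interest=⌊109768·65/10000⌋=713; principal=4666-713=3953; balance=109768-3953=105815
27. interest=⌊105815·65/10000⌋=687; principal=4666-687=3979; balance=105815-3979=101836
28. interest=⌊101836·65/10000⌋=661; principal=4666-661=4005; balance=101836-4005=97831
29. interest=⌊97831·65/10000⌋=635; principal=4666-635=4031; balance=97831-4031=93800
30. interest=⌊93800·65/10000⌋=609; principal=4666-609=4057; balance=93800-4057=89743
31. interest=⌊89743·65/10000⌋=583; principal=4666-583=4083; balance=89743-4083=85660
32. interest=⌊85660·65/10000⌋=556; principal=4666-556=4110; balance=85660-4110=81550
33. interest=⌊81550·65/10000⌋=530; principal=4666-530=4136; balance=81550-4136=77414
34. interest=⌊77414·65/10000⌋=503; principal=4666-503=4163; balance=77414-4163=73251
35. interest=⌊73251·65/10000⌋=476; principal=4666-476=4190; balance=73251-4190=69061
36. interest=⌊69061·65/10000⌋=448; principal=4666-448=4218; balance=69061-4218=64843
37. interest=⌊64843·65/10000⌋=421; principal=4666-421=4245; balance=64843-4245=60598
38. interest=⌊60598·65/10000⌋=393; principal=4666-393=4273; balance=60598-4273=56325
39. interest=⌊56325·65/10000⌋=366; principal=4666-366=4300; balance=56325-4300=52025
40. interest=⌊52025·65/10000⌋=338; principal=4666-338=4328; balance=52025-4328=47697
41. interest=⌊47697·65/10000⌋=310; principal=4666-310=4356; balance=47697-4356=43341
42. interest=⌊43341·65/10000⌋=281; principal=4666-281=4385; balance=43341-4385=38956
43. interest=⌊38956·65/10000⌋=253; principal=4666-253=4413; balance=38956-4413=34543
44. interest=⌊34543·65/10000⌋=224; principal=4666-224=4442; balance=34543-4442=30101
45. interest=⌊30101·65/10000⌋=195; principal=4666-195=4471; balance=30101-4471=25630
46. interest=⌊25630·65/10000⌋=166; principal=4666-166=4500; balance=25630-4500=21130
47. interest=⌊21130·65/10000⌋=137; principal=4666-137=4529; balance=21130-4529=16601
48. interest=⌊16601·65/10000⌋=107; principal=4666-107=4559; balance=16601-4559=12042
49. interest=⌊12042·65/10000⌋=78; principal=4666-78=4588; balance=12042-4588=7454
50. interest=⌊7454·65/10000⌋=48; principal=4666-48=4618; balance=7454-4618=2836
51. interest=⌊2836·65/10000⌋=18; principal=min(4666-18,2836)=2836; balance=2836-2836=0

1 1304 3362 197348
2 1282 3384 193964
3 1260 3406 190558
4 1238 3428 187130
5 1216 3450 183680
6 1193 3473 180207
7 1171 3495 176712
8 1148 3518 173194
9 1125 3541 169653
10 1102 3564 166089
11 1079 3587 162502
12 1056 3610 158892
13 1032 3634 155258
14 1009 3657 151601
15 985 3681 147920
16 961 3705 144215
17 937 3729 140486
18 913 3753 136733
19 888 3778 132955
20 864 3802 129153
21 839 3827 125326
22 814 3852 121474
23 789 3877 117597
24 764 3902 113695
25 739 3927 109768
26 713 3953 105815
27 687 3979 101836
28 661 4005 97831
29 635 4031 93800
30 609 4057 89743
31 583 4083 85660
32 556 4110 81550
33 530 4136 77414
34 503 4163 73251
35 476 4190 69061
36 448 4218 64843
37 421 4245 60598
38 393 4273 56325
39 366 4300 52025
40 338 4328 47697
41 310 4356 43341
42 281 4385 38956
43 253 4413 34543
44 224 4442 30101
45 195 4471 25630
46 166 4500 21130
47 137 4529 16601
48 107 4559 12042
49 78 4588 7454
50 48 4618 2836
51 18 2836 0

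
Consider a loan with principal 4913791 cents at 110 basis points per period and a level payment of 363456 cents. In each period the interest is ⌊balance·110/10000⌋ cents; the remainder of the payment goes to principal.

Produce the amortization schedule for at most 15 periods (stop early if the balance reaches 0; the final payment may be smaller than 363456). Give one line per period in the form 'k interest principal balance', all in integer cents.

1. interest=⌊4913791·110/10000⌋=54051; principal=363456-54051=309405; balance=4913791-309405=4604386
2. interest=⌊4604386·110/10000⌋=50648; principal=363456-50648=312808; balance=4604386-312808=4291578
3. interest=⌊4291578·110/10000⌋=47207; principal=363456-47207=316249; balance=4291578-316249=3975329
4. interest=⌊3975329·110/10000⌋=43728; principal=363456-43728=319728; balance=3975329-319728=3655601
5. interest=⌊3655601·110/10000⌋=40211; principal=363456-40211=323245; balance=3655601-323245=3332356
6. interest=⌊3332356·110/10000⌋=36655; principal=363456-36655=326801; balance=3332356-326801=3005555
7. interest=⌊3005555·110/10000⌋=33061; principal=363456-33061=330395; balance=3005555-330395=2675160
8. interest=⌊2675160·110/10000⌋=29426; principal=363456-29426=334030; balance=2675160-334030=2341130
9. interest=⌊2341130·110/10000⌋=25752; principal=363456-25752=337704; balance=2341130-337704=2003426
10. interest=⌊2003426·110/10000⌋=22037; principal=363456-22037=341419; balance=2003426-341419=1662007
11. interest=⌊1662007·110/10000⌋=18282; principal=363456-18282=345174; balance=1662007-345174=1316833
12. interest=⌊1316833·110/10000⌋=14485; principal=363456-14485=348971; balance=1316833-348971=967862
13. interest=⌊967862·110/10000⌋=10646; principal=363456-10646=352810; balance=967862-352810=615052
14. interest=⌊615052·110/10000⌋=6765; principal=363456-6765=356691; balance=615052-356691=258361
15. interest=⌊258361·110/10000⌋=2841; principal=min(363456-2841,258361)=258361; balance=258361-258361=0

1 54051 309405 4604386
2 50648 312808 4291578
3 47207 316249 3975329
4 43728 319728 3655601
5 40211 323245 3332356
6 36655 326801 3005555
7 33061 330395 2675160
8 29426 334030 2341130
9 25752 337704 2003426
10 22037 341419 1662007
11 18282 345174 1316833
12 14485 348971 967862
13 10646 352810 615052
14 6765 356691 258361
15 2841 258361 0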